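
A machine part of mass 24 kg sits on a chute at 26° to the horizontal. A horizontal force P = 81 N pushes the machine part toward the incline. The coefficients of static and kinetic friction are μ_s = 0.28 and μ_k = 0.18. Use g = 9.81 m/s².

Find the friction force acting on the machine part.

The horizontal push has a component P sin θ into the surface, so N = m g cos θ + P sin θ = 211.6 + 35.51 = 247.1 N.
Along the incline, the net driving force (taking up-slope positive) is P cos θ − m g sin θ = 72.8 − 103.2 = -30.41 N, so equilibrium requires friction f = 30.41 N (up-slope).
The limit of static friction is μ_s N = 69.19 N.
Since 30.41 N is within the 69.19 N limit, the machine part stays put and friction is exactly 30.4 N.

f ≈ 30.4 N (up the incline)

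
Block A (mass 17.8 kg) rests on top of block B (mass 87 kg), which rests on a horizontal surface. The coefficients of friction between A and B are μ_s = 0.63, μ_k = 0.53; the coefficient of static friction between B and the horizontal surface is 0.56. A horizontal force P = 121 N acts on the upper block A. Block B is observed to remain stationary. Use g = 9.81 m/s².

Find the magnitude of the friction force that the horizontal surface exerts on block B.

Between the blocks, N₁ = m_A g = 174.6 N.
So the A–B interface can sustain at most μ_s N₁ = 110 N of static friction.
P = 121 N exceeds that limit, so A slips over B and the interface friction becomes kinetic: f₁ = μ_k N₁ = 0.53×174.6 = 92.5 N.
By Newton's third law B feels 92.5 N forward from A. With B stationary, the floor's static friction on B balances it: f₂ = 92.5 N (well within μ_s(m_A+m_B)g = 575.7 N).

f ≈ 92.5 N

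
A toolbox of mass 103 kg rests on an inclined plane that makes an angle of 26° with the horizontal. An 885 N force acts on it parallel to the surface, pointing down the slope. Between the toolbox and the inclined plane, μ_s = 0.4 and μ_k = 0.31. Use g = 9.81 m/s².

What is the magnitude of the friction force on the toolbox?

f ≈ 282 N (up the incline)

The normal reaction is N = m g cos θ = 908.2 N.
The friction needed for equilibrium is m g sin θ + P = 442.9 + 885 = 1328 N, measured positive up-slope.
Static friction can supply at most μ_s N = 363.3 N.
|1328| exceeds 363.3 N, so the toolbox slips down-slope; friction is kinetic, f = μ_k N = 0.31×908.2 = 282 N.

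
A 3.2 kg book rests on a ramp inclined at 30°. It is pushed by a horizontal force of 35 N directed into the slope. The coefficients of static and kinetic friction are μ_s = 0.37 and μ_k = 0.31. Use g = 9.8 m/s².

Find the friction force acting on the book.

Resolve perpendicular to the incline: N = m g cos θ + P sin θ = 3.2×9.8×cos 30° + 35×sin 30° = 44.66 N.
Parallel to the incline: P cos θ − m g sin θ = 30.31 − 15.68 = 14.63 N; the friction needed to balance this is 14.63 N acting down the slope.
The limit of static friction is μ_s N = 16.52 N.
|f_req| = 14.63 ≤ 16.52 N → the book is in equilibrium; friction equals the required value.

f ≈ 14.6 N (down the incline)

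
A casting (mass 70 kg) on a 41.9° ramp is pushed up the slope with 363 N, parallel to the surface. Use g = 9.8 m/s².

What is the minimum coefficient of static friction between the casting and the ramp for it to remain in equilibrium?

μ_s,min ≈ 0.186

N = m g cos θ = 510.6 N.
Friction must make up the shortfall along the incline: f = m g sin θ − P = 458.1 − 363 = 95.13 N.
At the threshold f = μ_s N, so μ_s,min = 95.13/510.6 = 0.186.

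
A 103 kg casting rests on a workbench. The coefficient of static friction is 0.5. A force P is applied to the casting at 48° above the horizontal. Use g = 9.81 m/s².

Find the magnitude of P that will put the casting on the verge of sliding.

P ≈ 485 N

N = m g − P sin α (the pull lifts the casting).
At impending slip, P cos α = μ_s N = μ_s (m g − P sin α).
Solving: P (cos α + μ_s sin α) = μ_s m g → P = 0.5×1010/(cos 48° + 0.5 sin 48°) = 505/1.041 = 485 N.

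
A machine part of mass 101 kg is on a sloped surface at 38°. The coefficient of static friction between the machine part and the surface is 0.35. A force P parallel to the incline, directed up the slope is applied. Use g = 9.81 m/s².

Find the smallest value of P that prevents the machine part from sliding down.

P_min ≈ 337 N

The machine part tends to slide down (tan θ > μ_s), so at the point of impending slip friction acts up-slope at its limit: f = μ_s N.
P is parallel to the surface, so N = m g cos θ = 781 N.
Along the incline: P + μ_s N = m g sin θ, so P = 610 − 0.35×781 = 337 N.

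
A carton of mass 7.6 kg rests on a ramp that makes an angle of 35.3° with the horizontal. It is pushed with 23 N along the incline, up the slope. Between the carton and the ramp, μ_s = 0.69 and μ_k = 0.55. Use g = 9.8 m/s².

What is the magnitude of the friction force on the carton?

Normal force: N = m g cos θ = 7.6 × 9.8 × cos 35.3° = 60.79 N.
The friction needed for equilibrium is m g sin θ − P = 43.04 − 23 = 20.04 N, measured positive up-slope.
Static friction can supply at most μ_s N = 41.94 N.
Since |20.04| ≤ 41.94 N, static friction is sufficient; f equals the required value, not μ_s N.

f ≈ 20 N (up the incline)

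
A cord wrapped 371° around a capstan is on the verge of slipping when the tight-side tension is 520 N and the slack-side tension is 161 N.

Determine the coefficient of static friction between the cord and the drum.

μ ≈ 0.181

T₂/T₁ = e^{μβ} → μ = ln(T₂/T₁)/β.
β = 371° = 6.475 rad.
μ = ln(520/161)/6.475 = ln(3.23)/6.475 = 0.181.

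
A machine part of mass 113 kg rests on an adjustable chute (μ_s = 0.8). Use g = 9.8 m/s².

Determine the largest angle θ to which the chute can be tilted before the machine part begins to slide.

θ_max ≈ 38.7°

At the slip threshold, m g sin θ = μ_s · m g cos θ, so tan θ = μ_s.
θ_max = arctan(0.8) = 38.7°.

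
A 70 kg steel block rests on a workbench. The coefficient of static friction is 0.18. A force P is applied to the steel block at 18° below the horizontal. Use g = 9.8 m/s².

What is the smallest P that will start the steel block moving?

N = m g + P sin α (the push presses the steel block into the workbench).
At impending slip, P cos α = μ_s N = μ_s (m g + P sin α).
Solving: P (cos α − μ_s sin α) = μ_s m g → P = 0.18×686/(cos 18° − 0.18 sin 18°) = 123/0.8954 = 138 N.

P ≈ 138 N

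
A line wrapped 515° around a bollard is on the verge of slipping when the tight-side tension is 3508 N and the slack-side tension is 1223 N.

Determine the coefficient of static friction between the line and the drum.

T₂/T₁ = e^{μβ} → μ = ln(T₂/T₁)/β.
β = 515° = 8.988 rad.
μ = ln(3508/1223)/8.988 = ln(2.868)/8.988 = 0.117.

μ ≈ 0.117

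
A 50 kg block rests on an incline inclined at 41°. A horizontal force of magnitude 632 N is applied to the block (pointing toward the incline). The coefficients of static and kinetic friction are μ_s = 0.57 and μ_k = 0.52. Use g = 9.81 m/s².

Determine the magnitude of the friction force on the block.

Resolve perpendicular to the incline: N = m g cos θ + P sin θ = 50×9.81×cos 41° + 632×sin 41° = 784.8 N.
Along the incline, the net driving force (taking up-slope positive) is P cos θ − m g sin θ = 477 − 321.8 = 155.2 N, so equilibrium requires friction f = -155.2 N (down-slope).
Maximum static friction: μ_s N = 0.57 × 784.8 = 447.3 N.
Since 155.2 N is within the 447.3 N limit, the block stays put and friction is exactly 155 N.

f ≈ 155 N (down the incline)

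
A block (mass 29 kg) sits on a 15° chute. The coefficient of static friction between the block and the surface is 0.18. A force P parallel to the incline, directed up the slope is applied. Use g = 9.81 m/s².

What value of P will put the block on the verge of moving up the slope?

At impending motion up the slope, friction acts down-slope at its limit: f = μ_s N.
P is parallel to the surface, so N = m g cos θ = 275 N.
Along the incline: P = m g sin θ + μ_s N = 73.6 + 0.18×275 = 123 N.

P ≈ 123 N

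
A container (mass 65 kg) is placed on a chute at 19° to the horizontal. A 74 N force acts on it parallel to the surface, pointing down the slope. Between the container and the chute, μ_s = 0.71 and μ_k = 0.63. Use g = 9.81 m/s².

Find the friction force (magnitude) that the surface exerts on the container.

f ≈ 282 N (up the incline)

Perpendicular to the surface, N = m g cos θ = 65·9.81·cos 19° = 602.9 N.
Parallel to the incline, ΣF = 0 gives f = m g sin θ + P = 207.6 + 74 = 281.6 N (up-slope positive).
The static-friction ceiling is μ_s N = 0.71 × 602.9 = 428.1 N.
Since |281.6| ≤ 428.1 N, the container remains in static equilibrium and friction takes exactly the required value.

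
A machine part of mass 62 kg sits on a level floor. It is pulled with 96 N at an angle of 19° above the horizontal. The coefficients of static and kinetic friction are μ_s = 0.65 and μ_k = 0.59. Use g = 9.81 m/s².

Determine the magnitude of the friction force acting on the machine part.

N = m g − P sin α = 608.2 − 96×sin 19° = 577 N.
Horizontally, friction must balance P cos α = 90.77 N.
The static-friction limit is μ_s N = 375 N.
Since 90.77 N does not exceed the limit, the machine part stays at rest and f = 90.8 N.

f ≈ 90.8 N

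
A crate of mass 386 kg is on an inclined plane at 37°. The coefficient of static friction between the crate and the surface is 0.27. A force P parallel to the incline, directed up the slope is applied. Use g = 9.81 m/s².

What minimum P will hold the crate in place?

The crate tends to slide down (tan θ > μ_s), so at the point of impending slip friction acts up-slope at its limit: f = μ_s N.
P is parallel to the surface, so N = m g cos θ = 3020 N.
Along the incline: P + μ_s N = m g sin θ, so P = 2280 − 0.27×3020 = 1460 N.

P_min ≈ 1460 N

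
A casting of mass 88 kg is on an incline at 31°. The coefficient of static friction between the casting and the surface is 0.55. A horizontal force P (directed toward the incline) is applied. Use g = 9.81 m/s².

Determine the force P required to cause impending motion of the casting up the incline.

P ≈ 1480 N

At impending motion up the slope, friction acts down-slope at its limit: f = μ_s N.
Perpendicular to the incline: N = m g cos θ + P sin θ.
Along the incline: P cos θ = m g sin θ + μ_s N = m g sin θ + μ_s (m g cos θ + P sin θ).
Solving, P (cos θ − μ_s sin θ) = m g (sin θ + μ_s cos θ), so P = 88×9.81×(sin 31° + 0.55 cos 31°)/(cos 31° − 0.55 sin 31°) = 863×0.9865/0.5739 = 1480 N.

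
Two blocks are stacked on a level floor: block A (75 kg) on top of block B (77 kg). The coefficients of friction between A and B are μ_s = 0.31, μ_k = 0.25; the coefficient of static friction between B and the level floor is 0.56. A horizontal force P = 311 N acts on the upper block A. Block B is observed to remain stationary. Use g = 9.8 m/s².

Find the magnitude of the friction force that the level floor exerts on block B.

Between the blocks, N₁ = m_A g = 735 N.
Maximum static friction on A from B: μ_s N₁ = 0.31×735 = 227.8 N.
Since P = 311 N > 227.8 N, A slides on B; the A–B friction is kinetic: f₁ = μ_k N₁ = 0.25×735 = 184 N.
B experiences an equal 184 N forward from A (third law). B is in equilibrium, so the floor supplies f₂ = 184 N of static friction (limit μ_s(m_A+m_B)g = 834.2 N, not exceeded).

f ≈ 184 N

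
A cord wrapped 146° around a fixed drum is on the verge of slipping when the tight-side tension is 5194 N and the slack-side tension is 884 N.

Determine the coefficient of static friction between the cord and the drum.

μ ≈ 0.695

T₂/T₁ = e^{μβ} → μ = ln(T₂/T₁)/β.
β = 146° = 2.548 rad.
μ = ln(5194/884)/2.548 = ln(5.876)/2.548 = 0.695.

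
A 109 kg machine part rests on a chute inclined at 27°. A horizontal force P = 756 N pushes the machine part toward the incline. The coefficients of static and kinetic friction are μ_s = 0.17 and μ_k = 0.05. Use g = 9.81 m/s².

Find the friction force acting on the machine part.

Resolve perpendicular to the incline: N = m g cos θ + P sin θ = 109×9.81×cos 27° + 756×sin 27° = 1296 N.
Along the incline, the net driving force (taking up-slope positive) is P cos θ − m g sin θ = 673.6 − 485.4 = 188.2 N, so equilibrium requires friction f = -188.2 N (down-slope).
Maximum static friction: μ_s N = 0.17 × 1296 = 220.3 N.
|f_req| = 188.2 ≤ 220.3 N → the machine part is in equilibrium; friction equals the required value.

f ≈ 188 N (down the incline)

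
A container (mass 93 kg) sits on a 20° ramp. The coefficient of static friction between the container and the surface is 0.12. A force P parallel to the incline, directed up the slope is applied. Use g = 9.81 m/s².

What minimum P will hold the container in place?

P_min ≈ 209 N

The container tends to slide down (tan θ > μ_s), so at the point of impending slip friction acts up-slope at its limit: f = μ_s N.
P is parallel to the surface, so N = m g cos θ = 857 N.
Along the incline: P + μ_s N = m g sin θ, so P = 312 − 0.12×857 = 209 N.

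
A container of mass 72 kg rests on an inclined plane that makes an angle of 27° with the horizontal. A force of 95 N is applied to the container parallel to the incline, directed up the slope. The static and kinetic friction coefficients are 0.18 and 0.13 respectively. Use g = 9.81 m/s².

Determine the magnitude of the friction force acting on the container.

Perpendicular to the surface, N = m g cos θ = 72·9.81·cos 27° = 629.3 N.
The friction needed for equilibrium is m g sin θ − P = 320.7 − 95 = 225.7 N, measured positive up-slope.
The static-friction ceiling is μ_s N = 0.18 × 629.3 = 113.3 N.
|225.7| exceeds 113.3 N, so the container slips down-slope; friction is kinetic, f = μ_k N = 0.13×629.3 = 81.8 N.

f ≈ 81.8 N (up the incline)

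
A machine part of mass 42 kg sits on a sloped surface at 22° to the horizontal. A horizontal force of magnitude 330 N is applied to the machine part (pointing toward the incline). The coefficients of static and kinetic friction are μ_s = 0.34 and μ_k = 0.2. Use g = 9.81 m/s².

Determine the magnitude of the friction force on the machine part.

f ≈ 152 N (down the incline)

Resolve perpendicular to the incline: N = m g cos θ + P sin θ = 42×9.81×cos 22° + 330×sin 22° = 505.6 N.
Along the incline, the net driving force (taking up-slope positive) is P cos θ − m g sin θ = 306 − 154.3 = 151.6 N, so equilibrium requires friction f = -151.6 N (down-slope).
The limit of static friction is μ_s N = 171.9 N.
|f_req| = 151.6 ≤ 171.9 N → the machine part is in equilibrium; friction equals the required value.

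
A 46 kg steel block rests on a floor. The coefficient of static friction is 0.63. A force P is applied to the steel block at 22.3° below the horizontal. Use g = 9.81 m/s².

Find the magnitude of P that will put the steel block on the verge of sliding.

P ≈ 414 N

N = m g + P sin α (the push presses the steel block into the floor).
At impending slip, P cos α = μ_s N = μ_s (m g + P sin α).
Solving: P (cos α − μ_s sin α) = μ_s m g → P = 0.63×451/(cos 22.3° − 0.63 sin 22.3°) = 284/0.6862 = 414 N.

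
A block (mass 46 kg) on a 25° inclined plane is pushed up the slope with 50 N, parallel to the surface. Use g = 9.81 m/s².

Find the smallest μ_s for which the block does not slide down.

N = m g cos θ = 409 N.
Friction must make up the shortfall along the incline: f = m g sin θ − P = 190.7 − 50 = 140.7 N.
At the threshold f = μ_s N, so μ_s,min = 140.7/409 = 0.344.

μ_s,min ≈ 0.344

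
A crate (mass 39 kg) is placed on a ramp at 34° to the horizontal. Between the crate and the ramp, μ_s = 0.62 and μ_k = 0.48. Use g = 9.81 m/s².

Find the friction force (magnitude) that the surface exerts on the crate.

f ≈ 152 N (up the incline)

The normal reaction is N = m g cos θ = 317.2 N.
For equilibrium along the incline, friction must balance the weight component: f = m g sin θ = 213.9 N up the slope.
The static-friction ceiling is μ_s N = 0.62 × 317.2 = 196.7 N.
|213.9| exceeds 196.7 N, so the crate slips down-slope; friction is kinetic, f = μ_k N = 0.48×317.2 = 152 N.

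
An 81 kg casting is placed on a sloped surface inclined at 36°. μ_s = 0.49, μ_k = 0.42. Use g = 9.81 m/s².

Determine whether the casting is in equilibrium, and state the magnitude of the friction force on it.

N = m g cos θ = 643 N.
Down-slope weight component: m g sin θ = 467 N.
μ_s N = 315 N.
467 > 315 N, so it slides; kinetic friction f = μ_k N = 0.42×643 = 270 N.

f ≈ 270 N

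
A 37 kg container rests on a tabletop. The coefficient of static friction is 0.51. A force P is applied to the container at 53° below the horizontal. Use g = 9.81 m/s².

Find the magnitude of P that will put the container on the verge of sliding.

N = m g + P sin α (the push presses the container into the tabletop).
At impending slip, P cos α = μ_s N = μ_s (m g + P sin α).
Solving: P (cos α − μ_s sin α) = μ_s m g → P = 0.51×363/(cos 53° − 0.51 sin 53°) = 185/0.1945 = 952 N.

P ≈ 952 N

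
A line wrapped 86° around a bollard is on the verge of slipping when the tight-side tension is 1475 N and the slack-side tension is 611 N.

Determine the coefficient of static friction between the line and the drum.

μ ≈ 0.587

T₂/T₁ = e^{μβ} → μ = ln(T₂/T₁)/β.
β = 86° = 1.501 rad.
μ = ln(1475/611)/1.501 = ln(2.414)/1.501 = 0.587.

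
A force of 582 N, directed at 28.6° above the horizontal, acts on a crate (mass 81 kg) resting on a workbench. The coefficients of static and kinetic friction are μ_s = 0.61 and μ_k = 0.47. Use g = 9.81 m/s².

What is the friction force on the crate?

f ≈ 243 N

Vertical equilibrium gives N = m g − P sin α = 516 N.
The horizontal driving force is P cos α = 511 N, so equilibrium needs friction f = 511 N.
The static-friction limit is μ_s N = 314.8 N.
511 > 314.8 N → the crate slides; f = μ_k N = 0.47×516 = 243 N.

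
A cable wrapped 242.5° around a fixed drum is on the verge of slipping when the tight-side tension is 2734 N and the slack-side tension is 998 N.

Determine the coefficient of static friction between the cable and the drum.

T₂/T₁ = e^{μβ} → μ = ln(T₂/T₁)/β.
β = 242.5° = 4.232 rad.
μ = ln(2734/998)/4.232 = ln(2.739)/4.232 = 0.238.

μ ≈ 0.238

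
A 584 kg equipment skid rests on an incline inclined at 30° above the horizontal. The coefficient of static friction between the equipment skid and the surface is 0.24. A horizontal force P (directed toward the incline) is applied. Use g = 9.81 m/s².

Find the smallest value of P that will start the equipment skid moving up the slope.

P ≈ 5440 N

At impending motion up the slope, friction acts down-slope at its limit: f = μ_s N.
Perpendicular to the incline: N = m g cos θ + P sin θ.
Along the incline: P cos θ = m g sin θ + μ_s N = m g sin θ + μ_s (m g cos θ + P sin θ).
Solving, P (cos θ − μ_s sin θ) = m g (sin θ + μ_s cos θ), so P = 584×9.81×(sin 30° + 0.24 cos 30°)/(cos 30° − 0.24 sin 30°) = 5730×0.7078/0.746 = 5440 N.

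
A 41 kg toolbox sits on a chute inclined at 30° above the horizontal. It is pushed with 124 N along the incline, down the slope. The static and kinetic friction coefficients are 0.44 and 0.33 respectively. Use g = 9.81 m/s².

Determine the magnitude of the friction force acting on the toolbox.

f ≈ 115 N (up the incline)

The normal reaction is N = m g cos θ = 348.3 N.
The friction needed for equilibrium is m g sin θ + P = 201.1 + 124 = 325.1 N, measured positive up-slope.
Static friction can supply at most μ_s N = 153.3 N.
|325.1| exceeds 153.3 N, so the toolbox slips down-slope; friction is kinetic, f = μ_k N = 0.33×348.3 = 115 N.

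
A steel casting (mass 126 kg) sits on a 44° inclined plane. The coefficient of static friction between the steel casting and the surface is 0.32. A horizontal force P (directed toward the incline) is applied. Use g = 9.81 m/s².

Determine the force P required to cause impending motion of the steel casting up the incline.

At impending motion up the slope, friction acts down-slope at its limit: f = μ_s N.
Perpendicular to the incline: N = m g cos θ + P sin θ.
Along the incline: P cos θ = m g sin θ + μ_s N = m g sin θ + μ_s (m g cos θ + P sin θ).
Solving, P (cos θ − μ_s sin θ) = m g (sin θ + μ_s cos θ), so P = 126×9.81×(sin 44° + 0.32 cos 44°)/(cos 44° − 0.32 sin 44°) = 1240×0.9248/0.497 = 2300 N.

P ≈ 2300 N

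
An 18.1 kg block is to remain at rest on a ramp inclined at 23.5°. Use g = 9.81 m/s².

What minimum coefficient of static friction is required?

μ_s,min ≈ 0.435

At the slip threshold m g sin θ = μ_s m g cos θ, so μ_s,min = tan θ.
μ_s,min = tan 23.5° = 0.435.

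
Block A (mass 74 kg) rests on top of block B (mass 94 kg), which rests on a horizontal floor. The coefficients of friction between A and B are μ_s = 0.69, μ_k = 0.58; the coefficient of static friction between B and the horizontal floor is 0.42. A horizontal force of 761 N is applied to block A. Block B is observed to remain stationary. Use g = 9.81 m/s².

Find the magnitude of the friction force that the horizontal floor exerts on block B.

The normal force B exerts on A is simply A's weight, N₁ = 725.9 N.
Maximum static friction on A from B: μ_s N₁ = 0.69×725.9 = 500.9 N.
Since P = 761 N > 500.9 N, A slides on B; the A–B friction is kinetic: f₁ = μ_k N₁ = 0.58×725.9 = 421 N.
B experiences an equal 421 N forward from A (third law). B is in equilibrium, so the floor supplies f₂ = 421 N of static friction (limit μ_s(m_A+m_B)g = 692.2 N, not exceeded).

f ≈ 421 N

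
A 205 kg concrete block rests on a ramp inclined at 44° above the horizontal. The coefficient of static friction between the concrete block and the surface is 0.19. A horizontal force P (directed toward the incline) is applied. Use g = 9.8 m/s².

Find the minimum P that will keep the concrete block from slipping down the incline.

P_min ≈ 1320 N

The concrete block tends to slide down (tan θ > μ_s), so at the point of impending slip friction acts up-slope at its limit: f = μ_s N.
Perpendicular to the incline: N = m g cos θ + P sin θ.
Along the incline: P cos θ + μ_s N = m g sin θ, i.e. P cos θ + μ_s (m g cos θ + P sin θ) = m g sin θ.
Solving, P (cos θ + μ_s sin θ) = m g (sin θ − μ_s cos θ), so P = 2010×0.558/0.8513 = 1320 N.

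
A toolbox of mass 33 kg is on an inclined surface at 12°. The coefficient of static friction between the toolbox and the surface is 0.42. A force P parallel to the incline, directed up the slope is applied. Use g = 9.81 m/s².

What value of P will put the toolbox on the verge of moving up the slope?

P ≈ 200 N

At impending motion up the slope, friction acts down-slope at its limit: f = μ_s N.
P is parallel to the surface, so N = m g cos θ = 317 N.
Along the incline: P = m g sin θ + μ_s N = 67.3 + 0.42×317 = 200 N.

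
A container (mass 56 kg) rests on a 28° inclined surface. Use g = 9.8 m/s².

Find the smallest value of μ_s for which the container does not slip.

μ_s,min ≈ 0.532

At the slip threshold m g sin θ = μ_s m g cos θ, so μ_s,min = tan θ.
μ_s,min = tan 28° = 0.532.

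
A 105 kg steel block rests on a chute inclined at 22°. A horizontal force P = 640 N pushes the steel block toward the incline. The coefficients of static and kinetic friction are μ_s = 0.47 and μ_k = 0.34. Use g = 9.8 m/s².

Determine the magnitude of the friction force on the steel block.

The horizontal push has a component P sin θ into the surface, so N = m g cos θ + P sin θ = 954.1 + 239.7 = 1194 N.
Parallel to the incline: P cos θ − m g sin θ = 593.4 − 385.5 = 207.9 N; the friction needed to balance this is 207.9 N acting down the slope.
Maximum static friction: μ_s N = 0.47 × 1194 = 561.1 N.
|f_req| = 207.9 ≤ 561.1 N → the steel block is in equilibrium; friction equals the required value.

f ≈ 208 N (down the incline)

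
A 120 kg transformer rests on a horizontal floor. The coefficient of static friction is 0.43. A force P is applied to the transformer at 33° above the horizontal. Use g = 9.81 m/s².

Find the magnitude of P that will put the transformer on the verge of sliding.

N = m g − P sin α (the pull lifts the transformer).
At impending slip, P cos α = μ_s N = μ_s (m g − P sin α).
Solving: P (cos α + μ_s sin α) = μ_s m g → P = 0.43×1180/(cos 33° + 0.43 sin 33°) = 506/1.073 = 472 N.

P ≈ 472 N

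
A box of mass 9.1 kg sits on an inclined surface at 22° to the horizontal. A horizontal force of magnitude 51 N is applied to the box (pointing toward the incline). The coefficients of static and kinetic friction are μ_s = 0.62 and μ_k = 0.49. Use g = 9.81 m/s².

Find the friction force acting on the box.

f ≈ 13.8 N (down the incline)

The horizontal push has a component P sin θ into the surface, so N = m g cos θ + P sin θ = 82.77 + 19.1 = 101.9 N.
Along the incline, the net driving force (taking up-slope positive) is P cos θ − m g sin θ = 47.29 − 33.44 = 13.84 N, so equilibrium requires friction f = -13.84 N (down-slope).
The limit of static friction is μ_s N = 63.16 N.
Since 13.84 N is within the 63.16 N limit, the box stays put and friction is exactly 13.8 N.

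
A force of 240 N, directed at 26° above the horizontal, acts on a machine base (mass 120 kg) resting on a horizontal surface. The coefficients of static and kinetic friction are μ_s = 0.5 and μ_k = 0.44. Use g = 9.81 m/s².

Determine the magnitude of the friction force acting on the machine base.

N = m g − P sin α = 1177 − 240×sin 26° = 1072 N.
The horizontal driving force is P cos α = 215.7 N, so equilibrium needs friction f = 215.7 N.
The static-friction limit is μ_s N = 536 N.
Since 215.7 N does not exceed the limit, the machine base stays at rest and f = 216 N.

f ≈ 216 N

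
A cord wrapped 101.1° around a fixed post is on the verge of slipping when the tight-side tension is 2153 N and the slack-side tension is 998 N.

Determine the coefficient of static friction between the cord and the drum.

μ ≈ 0.436

T₂/T₁ = e^{μβ} → μ = ln(T₂/T₁)/β.
β = 101.1° = 1.765 rad.
μ = ln(2153/998)/1.765 = ln(2.157)/1.765 = 0.436.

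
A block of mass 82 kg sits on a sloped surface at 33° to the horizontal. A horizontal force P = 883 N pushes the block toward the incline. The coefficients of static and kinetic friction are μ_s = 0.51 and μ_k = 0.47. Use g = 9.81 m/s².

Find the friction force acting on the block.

Normal direction: N = m g cos θ + P sin θ = 1156 N.
Parallel to the incline: P cos θ − m g sin θ = 740.5 − 438.1 = 302.4 N; the friction needed to balance this is 302.4 N acting down the slope.
The limit of static friction is μ_s N = 589.3 N.
Since 302.4 N is within the 589.3 N limit, the block stays put and friction is exactly 302 N.

f ≈ 302 N (down the incline)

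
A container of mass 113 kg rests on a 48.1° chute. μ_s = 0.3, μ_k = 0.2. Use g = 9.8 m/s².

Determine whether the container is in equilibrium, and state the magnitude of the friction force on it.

f ≈ 148 N

N = m g cos θ = 740 N.
Down-slope weight component: m g sin θ = 824 N.
μ_s N = 222 N.
824 > 222 N, so it slides; kinetic friction f = μ_k N = 0.2×740 = 148 N.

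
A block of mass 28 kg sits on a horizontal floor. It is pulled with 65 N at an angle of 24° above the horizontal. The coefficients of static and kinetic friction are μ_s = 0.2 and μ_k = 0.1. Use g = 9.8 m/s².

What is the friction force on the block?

The vertical component of P reduces the normal force: N = m g − P sin α = 274.4 − 26.44 = 248 N.
Horizontally, friction must balance P cos α = 59.38 N.
The static-friction limit is μ_s N = 49.59 N.
59.38 > 49.59 N → the block slides; f = μ_k N = 0.1×248 = 24.8 N.

f ≈ 24.8 N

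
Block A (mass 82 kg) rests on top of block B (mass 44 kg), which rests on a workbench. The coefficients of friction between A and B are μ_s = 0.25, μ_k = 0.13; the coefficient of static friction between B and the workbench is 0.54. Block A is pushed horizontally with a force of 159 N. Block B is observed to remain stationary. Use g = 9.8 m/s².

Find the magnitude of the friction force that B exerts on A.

f ≈ 159 N

Between the blocks, N₁ = m_A g = 803.6 N.
Maximum static friction on A from B: μ_s N₁ = 0.25×803.6 = 200.9 N.
Since P = 159 N ≤ 200.9 N, A does not slip on B; friction on A equals P = 159 N.
B experiences an equal 159 N forward from A (third law). B is in equilibrium, so the floor supplies f₂ = 159 N of static friction (limit μ_s(m_A+m_B)g = 666.8 N, not exceeded).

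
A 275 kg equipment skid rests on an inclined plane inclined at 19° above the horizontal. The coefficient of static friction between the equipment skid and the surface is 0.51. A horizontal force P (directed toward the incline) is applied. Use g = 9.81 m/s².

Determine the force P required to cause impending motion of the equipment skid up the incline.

At impending motion up the slope, friction acts down-slope at its limit: f = μ_s N.
Perpendicular to the incline: N = m g cos θ + P sin θ.
Along the incline: P cos θ = m g sin θ + μ_s N = m g sin θ + μ_s (m g cos θ + P sin θ).
Solving, P (cos θ − μ_s sin θ) = m g (sin θ + μ_s cos θ), so P = 275×9.81×(sin 19° + 0.51 cos 19°)/(cos 19° − 0.51 sin 19°) = 2700×0.8078/0.7795 = 2800 N.

P ≈ 2800 N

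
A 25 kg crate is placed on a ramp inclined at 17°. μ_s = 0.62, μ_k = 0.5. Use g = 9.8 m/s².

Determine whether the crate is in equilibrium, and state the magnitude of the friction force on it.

f ≈ 71.6 N

N = m g cos θ = 234 N.
Down-slope weight component: m g sin θ = 71.6 N.
μ_s N = 145 N.
71.6 ≤ 145 N, so it stays put; friction = 71.6 N.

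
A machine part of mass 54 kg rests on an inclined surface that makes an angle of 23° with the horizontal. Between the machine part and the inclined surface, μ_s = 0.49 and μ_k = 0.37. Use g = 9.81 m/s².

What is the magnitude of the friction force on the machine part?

f ≈ 207 N (up the incline)

Normal force: N = m g cos θ = 54 × 9.81 × cos 23° = 487.6 N.
Along the slope the weight component is m g sin θ = 207 N; friction must supply exactly this, acting up-slope.
Static friction can supply at most μ_s N = 238.9 N.
Since |207| ≤ 238.9 N, the machine part remains in static equilibrium and friction takes exactly the required value.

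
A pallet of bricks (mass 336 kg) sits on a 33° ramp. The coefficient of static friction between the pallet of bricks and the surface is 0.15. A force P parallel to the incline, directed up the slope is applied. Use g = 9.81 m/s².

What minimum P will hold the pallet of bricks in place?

P_min ≈ 1380 N

The pallet of bricks tends to slide down (tan θ > μ_s), so at the point of impending slip friction acts up-slope at its limit: f = μ_s N.
P is parallel to the surface, so N = m g cos θ = 2760 N.
Along the incline: P + μ_s N = m g sin θ, so P = 1800 − 0.15×2760 = 1380 N.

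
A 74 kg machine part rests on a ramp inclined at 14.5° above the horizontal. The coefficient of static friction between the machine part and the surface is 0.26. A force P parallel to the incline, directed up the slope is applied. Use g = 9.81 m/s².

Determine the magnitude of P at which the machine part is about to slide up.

At impending motion up the slope, friction acts down-slope at its limit: f = μ_s N.
P is parallel to the surface, so N = m g cos θ = 703 N.
Along the incline: P = m g sin θ + μ_s N = 182 + 0.26×703 = 364 N.

P ≈ 364 N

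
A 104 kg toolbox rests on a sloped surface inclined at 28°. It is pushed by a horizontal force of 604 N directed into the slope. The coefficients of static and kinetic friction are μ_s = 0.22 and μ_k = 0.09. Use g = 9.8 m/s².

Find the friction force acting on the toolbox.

The horizontal push has a component P sin θ into the surface, so N = m g cos θ + P sin θ = 899.9 + 283.6 = 1183 N.
Along the incline, the net driving force (taking up-slope positive) is P cos θ − m g sin θ = 533.3 − 478.5 = 54.81 N, so equilibrium requires friction f = -54.81 N (down-slope).
Maximum static friction: μ_s N = 0.22 × 1183 = 260.4 N.
Since 54.81 N is within the 260.4 N limit, the toolbox stays put and friction is exactly 54.8 N.

f ≈ 54.8 N (down the incline)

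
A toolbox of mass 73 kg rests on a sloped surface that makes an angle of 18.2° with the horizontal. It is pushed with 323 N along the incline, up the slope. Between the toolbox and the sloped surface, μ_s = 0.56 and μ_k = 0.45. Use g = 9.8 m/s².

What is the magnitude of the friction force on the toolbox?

f ≈ 99.6 N (down the incline)

Normal force: N = m g cos θ = 73 × 9.8 × cos 18.2° = 679.6 N.
The friction needed for equilibrium is m g sin θ − P = 223.4 − 323 = -99.56 N, measured positive up-slope.
Static friction can supply at most μ_s N = 380.6 N.
Since |-99.56| ≤ 380.6 N, static friction is sufficient; f equals the required value, not μ_s N.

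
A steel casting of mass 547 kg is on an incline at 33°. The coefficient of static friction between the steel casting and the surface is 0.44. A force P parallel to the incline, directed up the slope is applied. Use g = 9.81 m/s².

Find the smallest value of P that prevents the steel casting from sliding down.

The steel casting tends to slide down (tan θ > μ_s), so at the point of impending slip friction acts up-slope at its limit: f = μ_s N.
P is parallel to the surface, so N = m g cos θ = 4500 N.
Along the incline: P + μ_s N = m g sin θ, so P = 2920 − 0.44×4500 = 942 N.

P_min ≈ 942 N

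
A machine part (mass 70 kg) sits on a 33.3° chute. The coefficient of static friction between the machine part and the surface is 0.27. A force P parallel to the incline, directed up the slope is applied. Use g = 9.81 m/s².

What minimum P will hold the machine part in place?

The machine part tends to slide down (tan θ > μ_s), so at the point of impending slip friction acts up-slope at its limit: f = μ_s N.
P is parallel to the surface, so N = m g cos θ = 574 N.
Along the incline: P + μ_s N = m g sin θ, so P = 377 − 0.27×574 = 222 N.

P_min ≈ 222 N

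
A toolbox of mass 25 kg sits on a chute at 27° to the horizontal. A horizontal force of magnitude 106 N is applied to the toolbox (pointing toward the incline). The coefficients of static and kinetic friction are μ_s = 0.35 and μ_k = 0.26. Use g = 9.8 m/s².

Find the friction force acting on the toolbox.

Resolve perpendicular to the incline: N = m g cos θ + P sin θ = 25×9.8×cos 27° + 106×sin 27° = 266.4 N.
Along the incline, the net driving force (taking up-slope positive) is P cos θ − m g sin θ = 94.45 − 111.2 = -16.78 N, so equilibrium requires friction f = 16.78 N (up-slope).
Maximum static friction: μ_s N = 0.35 × 266.4 = 93.25 N.
|f_req| = 16.78 ≤ 93.25 N → the toolbox is in equilibrium; friction equals the required value.

f ≈ 16.8 N (up the incline)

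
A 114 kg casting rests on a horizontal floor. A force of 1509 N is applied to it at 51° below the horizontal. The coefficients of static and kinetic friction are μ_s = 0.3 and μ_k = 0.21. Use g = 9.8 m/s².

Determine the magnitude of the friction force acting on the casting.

N = m g + P sin α = 1117 + 1509×sin 51° = 2290 N.
For equilibrium, f = P cos α = 1509×cos 51° = 949.6 N.
The static-friction limit is μ_s N = 687 N.
949.6 > 687 N → the casting slides; f = μ_k N = 0.21×2290 = 481 N.

f ≈ 481 N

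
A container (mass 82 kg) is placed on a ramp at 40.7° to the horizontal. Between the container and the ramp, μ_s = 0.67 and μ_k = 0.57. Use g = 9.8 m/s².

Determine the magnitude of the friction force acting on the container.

Perpendicular to the surface, N = m g cos θ = 82·9.8·cos 40.7° = 609.2 N.
For equilibrium along the incline, friction must balance the weight component: f = m g sin θ = 524 N up the slope.
Static friction can supply at most μ_s N = 408.2 N.
Since |524| > 408.2 N, static friction cannot hold it; the container slides down the incline and kinetic friction applies: f = μ_k N = 0.57 × 609.2 = 347 N.

f ≈ 347 N (up the incline)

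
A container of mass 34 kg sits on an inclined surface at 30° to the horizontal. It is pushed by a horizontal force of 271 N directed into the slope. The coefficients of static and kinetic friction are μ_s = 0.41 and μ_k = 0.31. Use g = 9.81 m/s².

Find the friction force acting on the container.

f ≈ 67.9 N (down the incline)

Normal direction: N = m g cos θ + P sin θ = 424.4 N.
Parallel to the incline: P cos θ − m g sin θ = 234.7 − 166.8 = 67.92 N; the friction needed to balance this is 67.92 N acting down the slope.
The limit of static friction is μ_s N = 174 N.
|f_req| = 67.92 ≤ 174 N → the container is in equilibrium; friction equals the required value.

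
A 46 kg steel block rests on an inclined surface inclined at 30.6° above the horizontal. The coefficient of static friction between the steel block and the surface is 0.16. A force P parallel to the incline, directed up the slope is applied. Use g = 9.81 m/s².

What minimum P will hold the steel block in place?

The steel block tends to slide down (tan θ > μ_s), so at the point of impending slip friction acts up-slope at its limit: f = μ_s N.
P is parallel to the surface, so N = m g cos θ = 388 N.
Along the incline: P + μ_s N = m g sin θ, so P = 230 − 0.16×388 = 168 N.

P_min ≈ 168 N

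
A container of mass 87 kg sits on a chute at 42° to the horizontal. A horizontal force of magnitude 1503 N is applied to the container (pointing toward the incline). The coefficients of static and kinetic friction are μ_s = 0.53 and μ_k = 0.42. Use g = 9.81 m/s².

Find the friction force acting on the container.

f ≈ 546 N (down the incline)

Resolve perpendicular to the incline: N = m g cos θ + P sin θ = 87×9.81×cos 42° + 1503×sin 42° = 1640 N.
Along the incline, the net driving force (taking up-slope positive) is P cos θ − m g sin θ = 1117 − 571.1 = 545.9 N, so equilibrium requires friction f = -545.9 N (down-slope).
The limit of static friction is μ_s N = 869.2 N.
Since 545.9 N is within the 869.2 N limit, the container stays put and friction is exactly 546 N.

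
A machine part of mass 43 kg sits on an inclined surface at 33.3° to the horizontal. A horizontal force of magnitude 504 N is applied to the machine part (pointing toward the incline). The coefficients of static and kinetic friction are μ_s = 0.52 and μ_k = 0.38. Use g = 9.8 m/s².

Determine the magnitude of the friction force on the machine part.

Resolve perpendicular to the incline: N = m g cos θ + P sin θ = 43×9.8×cos 33.3° + 504×sin 33.3° = 628.9 N.
Parallel to the incline: P cos θ − m g sin θ = 421.2 − 231.4 = 189.9 N; the friction needed to balance this is 189.9 N acting down the slope.
The limit of static friction is μ_s N = 327 N.
|f_req| = 189.9 ≤ 327 N → the machine part is in equilibrium; friction equals the required value.

f ≈ 190 N (down the incline)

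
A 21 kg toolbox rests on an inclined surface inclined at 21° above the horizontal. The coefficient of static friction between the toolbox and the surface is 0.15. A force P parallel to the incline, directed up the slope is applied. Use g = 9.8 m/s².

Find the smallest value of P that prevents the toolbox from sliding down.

P_min ≈ 44.9 N

The toolbox tends to slide down (tan θ > μ_s), so at the point of impending slip friction acts up-slope at its limit: f = μ_s N.
P is parallel to the surface, so N = m g cos θ = 192 N.
Along the incline: P + μ_s N = m g sin θ, so P = 73.8 − 0.15×192 = 44.9 N.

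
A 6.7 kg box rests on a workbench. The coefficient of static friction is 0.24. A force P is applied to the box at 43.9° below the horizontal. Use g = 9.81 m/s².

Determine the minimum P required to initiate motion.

N = m g + P sin α (the push presses the box into the workbench).
At impending slip, P cos α = μ_s N = μ_s (m g + P sin α).
Solving: P (cos α − μ_s sin α) = μ_s m g → P = 0.24×65.7/(cos 43.9° − 0.24 sin 43.9°) = 15.8/0.5541 = 28.5 N.

P ≈ 28.5 N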